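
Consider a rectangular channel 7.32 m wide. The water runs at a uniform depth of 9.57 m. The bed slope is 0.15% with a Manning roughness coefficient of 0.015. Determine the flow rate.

Q = 346 m³/s

Flow area A = b·y = 7.32 × 9.57 = 70.05 m². Wetted perimeter P = b + 2y = 7.32 + 2×9.57 = 26.46 m.
Hydraulic radius R = A/P = 70.05/26.46 = 2.647 m.
Manning's equation: Q = (1/n) A R^(2/3) S^(1/2) = (1/0.015) × 70.05 × 2.647^(2/3) × 0.0015^(1/2) = 346 m³/s.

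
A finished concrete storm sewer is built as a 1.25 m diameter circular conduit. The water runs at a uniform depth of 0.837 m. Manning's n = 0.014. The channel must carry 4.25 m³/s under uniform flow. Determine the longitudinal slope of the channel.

For a circular section of diameter D = 1.25 m at depth y = 0.837 m, the central angle is θ = 2 arccos(1 − 2y/D) = 3.834 rad. Then A = (D²/8)(θ − sin θ) = 0.8734 m² and P = Dθ/2 = 2.396 m.
Hydraulic radius R = A/P = 0.8734/2.396 = 0.3645 m.
From Manning's equation, S = [nQ / (1 A R^(2/3))]² = [0.014 × 4.25 / (1 × 0.8734 × 0.3645^(2/3))]² = 0.0178.

S = 0.0178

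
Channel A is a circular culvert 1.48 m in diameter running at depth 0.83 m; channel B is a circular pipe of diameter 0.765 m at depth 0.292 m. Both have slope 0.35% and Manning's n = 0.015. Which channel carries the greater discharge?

Channel A: For a circular section of diameter D = 1.48 m at depth y = 0.83 m, the central angle is θ = 2 arccos(1 − 2y/D) = 3.385 rad. Then A = (D²/8)(θ − sin θ) = 0.993 m² and P = Dθ/2 = 2.505 m. Hydraulic radius R = A/P = 0.993/2.505 = 0.3964 m. Q_A = (1/0.015)·0.993·0.3964^(2/3)·√0.0035 = 2.113 m³/s.
Channel B: For a circular section of diameter D = 0.765 m at depth y = 0.292 m, the central angle is θ = 2 arccos(1 − 2y/D) = 2.664 rad. Then A = (D²/8)(θ − sin θ) = 0.1612 m² and P = Dθ/2 = 1.019 m. Hydraulic radius R = A/P = 0.1612/1.019 = 0.1582 m. Q_B = (1/0.015)·0.1612·0.1582^(2/3)·√0.0035 = 0.186 m³/s.
Q_A = 2.113 m³/s vs Q_B = 0.186 m³/s, so channel A carries more.

channel A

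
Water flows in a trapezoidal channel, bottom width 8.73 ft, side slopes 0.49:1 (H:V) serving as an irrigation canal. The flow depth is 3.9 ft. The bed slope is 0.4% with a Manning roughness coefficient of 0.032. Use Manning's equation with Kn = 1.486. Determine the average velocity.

V = 5.24 ft/s

With bottom width b = 8.73 ft and side slope z = 0.49: A = (b + zy)y = (8.73 + 0.49×3.9)×3.9 = 41.5 ft²; P = b + 2y√(1+z²) = 8.73 + 2×3.9×1.114 = 17.42 ft.
Hydraulic radius R = A/P = 41.5/17.42 = 2.383 ft.
From Manning's equation, V = (1.486/n) R^(2/3) S^(1/2) = (1.486/0.032) × 2.383^(2/3) × 0.004^(1/2) = 5.24 ft/s.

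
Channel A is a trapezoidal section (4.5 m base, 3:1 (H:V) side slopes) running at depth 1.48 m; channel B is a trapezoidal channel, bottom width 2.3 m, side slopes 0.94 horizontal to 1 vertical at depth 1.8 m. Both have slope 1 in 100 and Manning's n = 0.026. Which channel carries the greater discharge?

channel A

Channel A: With bottom width b = 4.5 m and side slope z = 3: A = (b + zy)y = (4.5 + 3×1.48)×1.48 = 13.23 m²; P = b + 2y√(1+z²) = 4.5 + 2×1.48×3.162 = 13.86 m. Hydraulic radius R = A/P = 13.23/13.86 = 0.9546 m. Q_A = (1/0.026)·13.23·0.9546^(2/3)·√0.01 = 49.34 m³/s.
Channel B: With bottom width b = 2.3 m and side slope z = 0.94: A = (b + zy)y = (2.3 + 0.94×1.8)×1.8 = 7.186 m²; P = b + 2y√(1+z²) = 2.3 + 2×1.8×1.372 = 7.241 m. Hydraulic radius R = A/P = 7.186/7.241 = 0.9924 m. Q_B = (1/0.026)·7.186·0.9924^(2/3)·√0.01 = 27.5 m³/s.
Q_A = 49.34 m³/s vs Q_B = 27.5 m³/s, so channel A carries more.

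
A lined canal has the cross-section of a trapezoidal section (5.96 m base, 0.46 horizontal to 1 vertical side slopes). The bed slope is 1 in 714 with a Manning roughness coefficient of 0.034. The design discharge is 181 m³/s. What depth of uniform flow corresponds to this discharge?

Manning's equation rearranged: A R^(2/3) = nQ / (1·√S) = 0.034 × 181 / (√0.001401) = 164.4.
Try y = 9.56 m: A R^(2/3) = 235.4 — too large.
Try y = 7.85 m: A R^(2/3) = 164.3 — ≈ 164.4.

y_n = 7.85 m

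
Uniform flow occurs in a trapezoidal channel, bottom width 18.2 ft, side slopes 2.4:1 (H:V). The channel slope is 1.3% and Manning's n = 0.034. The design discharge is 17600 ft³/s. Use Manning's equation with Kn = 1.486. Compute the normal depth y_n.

Manning's equation rearranged: A R^(2/3) = nQ / (1.486·√S) = 0.034 × 17600 / (1.486 × √0.013) = 3532.
At y = 17.3 ft: A R^(2/3) = 4651 — over.
At y = 11.5 ft: A R^(2/3) = 1882 — short.
At y = 15.3 ft: A R^(2/3) = 3526 — close enough.

y_n = 15.3 ft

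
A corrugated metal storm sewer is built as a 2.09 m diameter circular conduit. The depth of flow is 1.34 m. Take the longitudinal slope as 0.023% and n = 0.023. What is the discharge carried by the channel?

Q = 1.09 m³/s

For a circular section of diameter D = 2.09 m at depth y = 1.34 m, the central angle is θ = 2 arccos(1 − 2y/D) = 3.714 rad. Then A = (D²/8)(θ − sin θ) = 2.324 m² and P = Dθ/2 = 3.881 m.
Hydraulic radius R = A/P = 2.324/3.881 = 0.5987 m.
Manning's equation: Q = (1/n) A R^(2/3) S^(1/2) = (1/0.023) × 2.324 × 0.5987^(2/3) × 0.00023^(1/2) = 1.09 m³/s.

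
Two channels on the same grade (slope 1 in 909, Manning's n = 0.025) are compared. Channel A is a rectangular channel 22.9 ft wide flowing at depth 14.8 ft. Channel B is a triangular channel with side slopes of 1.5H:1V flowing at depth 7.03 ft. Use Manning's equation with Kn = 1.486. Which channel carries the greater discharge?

Channel A: Flow area A = b·y = 22.9 × 14.8 = 338.9 ft². Wetted perimeter P = b + 2y = 22.9 + 2×14.8 = 52.5 ft. Hydraulic radius R = A/P = 338.9/52.5 = 6.456 ft. Q_A = (1.486/0.025)·338.9·6.456^(2/3)·√0.0011 = 2317 ft³/s.
Channel B: For a triangular section with side slope z = 1.5: A = zy² = 1.5×7.03² = 74.13 ft²; P = 2y√(1+z²) = 2×7.03×1.803 = 25.35 ft. Hydraulic radius R = A/P = 74.13/25.35 = 2.925 ft. Q_B = (1.486/0.025)·74.13·2.925^(2/3)·√0.0011 = 298.9 ft³/s.
Q_A = 2317 ft³/s vs Q_B = 298.9 ft³/s, so channel A carries more.

channel A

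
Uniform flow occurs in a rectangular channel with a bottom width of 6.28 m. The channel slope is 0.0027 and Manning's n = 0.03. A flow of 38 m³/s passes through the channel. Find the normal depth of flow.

Manning's equation rearranged: A R^(2/3) = nQ / (1·√S) = 0.03 × 38 / (√0.0027) = 21.94.
At y = 2.31 m: A R^(2/3) = 17.55 — low.
At y = 3.13 m: A R^(2/3) = 26.52 — high.
At y = 2.72 m: A R^(2/3) = 21.96 — close enough.

y_n = 2.72 m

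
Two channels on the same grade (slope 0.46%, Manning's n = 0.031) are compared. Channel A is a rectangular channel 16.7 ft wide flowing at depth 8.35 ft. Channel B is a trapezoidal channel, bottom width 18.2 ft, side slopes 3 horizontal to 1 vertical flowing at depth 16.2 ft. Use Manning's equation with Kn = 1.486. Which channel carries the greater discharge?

channel B

Channel A: Flow area A = b·y = 16.7 × 8.35 = 139.4 ft². Wetted perimeter P = b + 2y = 16.7 + 2×8.35 = 33.4 ft. Hydraulic radius R = A/P = 139.4/33.4 = 4.175 ft. Q_A = (1.486/0.031)·139.4·4.175^(2/3)·√0.0046 = 1175 ft³/s.
Channel B: With bottom width b = 18.2 ft and side slope z = 3: A = (b + zy)y = (18.2 + 3×16.2)×16.2 = 1082 ft²; P = b + 2y√(1+z²) = 18.2 + 2×16.2×3.162 = 120.7 ft. Hydraulic radius R = A/P = 1082/120.7 = 8.969 ft. Q_B = (1.486/0.031)·1082·8.969^(2/3)·√0.0046 = 15190 ft³/s.
Q_A = 1175 ft³/s vs Q_B = 15190 ft³/s, so channel B carries more.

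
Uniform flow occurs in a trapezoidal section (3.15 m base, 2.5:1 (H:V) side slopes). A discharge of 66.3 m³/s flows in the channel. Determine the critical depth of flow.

At critical depth, Q² T / (g A³) = 1, i.e. A³/T = Q²/g = 66.3²/9.81 = 448.1.
Try y = 1.71 m: A³/T = 174.9 — low.
Try y = 2.16 m: A³/T = 451.5 — matches.

y_c = 2.16 m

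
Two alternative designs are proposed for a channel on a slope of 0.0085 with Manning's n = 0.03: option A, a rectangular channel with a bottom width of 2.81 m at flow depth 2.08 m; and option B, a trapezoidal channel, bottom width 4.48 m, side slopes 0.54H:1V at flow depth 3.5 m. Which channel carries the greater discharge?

channel B

Channel A: Flow area A = b·y = 2.81 × 2.08 = 5.845 m². Wetted perimeter P = b + 2y = 2.81 + 2×2.08 = 6.97 m. Hydraulic radius R = A/P = 5.845/6.97 = 0.8386 m. Q_A = (1/0.03)·5.845·0.8386^(2/3)·√0.0085 = 15.97 m³/s.
Channel B: With bottom width b = 4.48 m and side slope z = 0.54: A = (b + zy)y = (4.48 + 0.54×3.5)×3.5 = 22.3 m²; P = b + 2y√(1+z²) = 4.48 + 2×3.5×1.136 = 12.44 m. Hydraulic radius R = A/P = 22.3/12.44 = 1.793 m. Q_B = (1/0.03)·22.3·1.793^(2/3)·√0.0085 = 101.1 m³/s.
Q_A = 15.97 m³/s vs Q_B = 101.1 m³/s, so channel B carries more.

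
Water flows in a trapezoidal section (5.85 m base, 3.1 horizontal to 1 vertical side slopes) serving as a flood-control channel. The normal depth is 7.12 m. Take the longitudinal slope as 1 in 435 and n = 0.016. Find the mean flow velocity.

With bottom width b = 5.85 m and side slope z = 3.1: A = (b + zy)y = (5.85 + 3.1×7.12)×7.12 = 198.8 m²; P = b + 2y√(1+z²) = 5.85 + 2×7.12×3.257 = 52.23 m.
Hydraulic radius R = A/P = 198.8/52.23 = 3.806 m.
From Manning's equation, V = (1/n) R^(2/3) S^(1/2) = (1/0.016) × 3.806^(2/3) × 0.002299^(1/2) = 7.3 m/s.

V = 7.3 m/s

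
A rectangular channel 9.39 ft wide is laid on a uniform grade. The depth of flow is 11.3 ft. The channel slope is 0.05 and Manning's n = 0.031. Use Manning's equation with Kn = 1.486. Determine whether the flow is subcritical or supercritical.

supercritical

Flow area A = b·y = 9.39 × 11.3 = 106.1 ft². Wetted perimeter P = b + 2y = 9.39 + 2×11.3 = 31.99 ft.
Hydraulic radius R = A/P = 106.1/31.99 = 3.317 ft.
V = (1.486/n) R^(2/3) √S = (1.486/0.031) × 3.317^(2/3) × √0.05 = 23.84 ft/s. Hydraulic depth D_h = A/T = 106.1/9.39 = 11.3 ft.
Froude number Fr = V/√(g·D_h) = 23.84/√(32.2×11.3) = 1.25, which is greater than 1, so the flow is supercritical.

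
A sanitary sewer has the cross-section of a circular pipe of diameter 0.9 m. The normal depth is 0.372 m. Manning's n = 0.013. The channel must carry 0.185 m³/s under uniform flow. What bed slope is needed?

For a circular section of diameter D = 0.9 m at depth y = 0.372 m, the central angle is θ = 2 arccos(1 − 2y/D) = 2.793 rad. Then A = (D²/8)(θ − sin θ) = 0.2482 m² and P = Dθ/2 = 1.257 m.
Hydraulic radius R = A/P = 0.2482/1.257 = 0.1975 m.
From Manning's equation, S = [nQ / (1 A R^(2/3))]² = [0.013 × 0.185 / (1 × 0.2482 × 0.1975^(2/3))]² = 0.000816.

S = 0.000816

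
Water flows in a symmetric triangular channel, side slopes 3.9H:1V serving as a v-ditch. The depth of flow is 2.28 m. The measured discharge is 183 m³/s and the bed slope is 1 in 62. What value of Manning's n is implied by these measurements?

For a triangular section with side slope z = 3.9: A = zy² = 3.9×2.28² = 20.27 m²; P = 2y√(1+z²) = 2×2.28×4.026 = 18.36 m.
Hydraulic radius R = A/P = 20.27/18.36 = 1.104 m.
Rearranging Manning's equation: n = (1/Q) A R^(2/3) S^(1/2) = (1/183) × 20.27 × 1.104^(2/3) × √0.01613 = 0.015.

n = 0.015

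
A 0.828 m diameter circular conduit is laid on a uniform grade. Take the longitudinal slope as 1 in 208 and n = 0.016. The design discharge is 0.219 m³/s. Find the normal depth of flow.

Manning's equation rearranged: A R^(2/3) = nQ / (1·√S) = 0.016 × 0.219 / (√0.004808) = 0.05054.
Try y = 0.34 m: A R^(2/3) = 0.0666 — high.
Try y = 0.263 m: A R^(2/3) = 0.04119 — low.
Try y = 0.293 m: A R^(2/3) = 0.05058 — close enough.

y_n = 0.293 m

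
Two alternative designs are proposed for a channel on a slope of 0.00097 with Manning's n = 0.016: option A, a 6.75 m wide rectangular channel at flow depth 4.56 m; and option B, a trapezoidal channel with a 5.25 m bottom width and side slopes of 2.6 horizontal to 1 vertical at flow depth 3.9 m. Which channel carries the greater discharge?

channel B

Channel A: Flow area A = b·y = 6.75 × 4.56 = 30.78 m². Wetted perimeter P = b + 2y = 6.75 + 2×4.56 = 15.87 m. Hydraulic radius R = A/P = 30.78/15.87 = 1.94 m. Q_A = (1/0.016)·30.78·1.94^(2/3)·√0.00097 = 93.18 m³/s.
Channel B: With bottom width b = 5.25 m and side slope z = 2.6: A = (b + zy)y = (5.25 + 2.6×3.9)×3.9 = 60.02 m²; P = b + 2y√(1+z²) = 5.25 + 2×3.9×2.786 = 26.98 m. Hydraulic radius R = A/P = 60.02/26.98 = 2.225 m. Q_B = (1/0.016)·60.02·2.225^(2/3)·√0.00097 = 199.1 m³/s.
Q_A = 93.18 m³/s vs Q_B = 199.1 m³/s, so channel B carries more.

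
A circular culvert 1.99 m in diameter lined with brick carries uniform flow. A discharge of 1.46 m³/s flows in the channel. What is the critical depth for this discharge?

y_c = 0.567 m

At critical depth, Q² T / (g A³) = 1, i.e. A³/T = Q²/g = 1.46²/9.81 = 0.2173.
Trying y = 0.442 m: A³/T = 0.08222 — short.
Trying y = 0.659 m: A³/T = 0.3884 — over.
Trying y = 0.567 m: A³/T = 0.2169 — matches.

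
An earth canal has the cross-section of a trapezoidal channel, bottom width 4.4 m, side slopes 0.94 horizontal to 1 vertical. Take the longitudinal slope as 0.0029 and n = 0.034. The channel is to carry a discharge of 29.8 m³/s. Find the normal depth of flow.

y_n = 2.29 m

Manning's equation rearranged: A R^(2/3) = nQ / (1·√S) = 0.034 × 29.8 / (√0.0029) = 18.81.
Trying y = 2.87 m: A R^(2/3) = 28.55 — high.
Trying y = 1.7 m: A R^(2/3) = 11.03 — low.
Trying y = 2.29 m: A R^(2/3) = 18.82 — close enough.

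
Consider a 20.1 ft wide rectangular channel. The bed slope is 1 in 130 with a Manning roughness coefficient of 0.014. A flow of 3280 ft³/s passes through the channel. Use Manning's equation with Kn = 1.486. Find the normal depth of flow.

Manning's equation rearranged: A R^(2/3) = nQ / (1.486·√S) = 0.014 × 3280 / (1.486 × √0.007692) = 352.3.
Trying y = 7.73 ft: A R^(2/3) = 415.3 — too large.
Trying y = 4.99 ft: A R^(2/3) = 223.9 — too small.
Trying y = 6.87 ft: A R^(2/3) = 352.6 — matches.

y_n = 6.87 ft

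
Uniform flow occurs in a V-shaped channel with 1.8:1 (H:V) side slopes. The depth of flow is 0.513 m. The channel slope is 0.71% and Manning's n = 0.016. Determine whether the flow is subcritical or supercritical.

supercritical

For a triangular section with side slope z = 1.8: A = zy² = 1.8×0.513² = 0.4737 m²; P = 2y√(1+z²) = 2×0.513×2.059 = 2.113 m.
Hydraulic radius R = A/P = 0.4737/2.113 = 0.2242 m.
V = (1/n) R^(2/3) √S = (1/0.016) × 0.2242^(2/3) × √0.0071 = 1.944 m/s. Hydraulic depth D_h = A/T = 0.4737/1.847 = 0.2565 m.
Froude number Fr = V/√(g·D_h) = 1.944/√(9.81×0.2565) = 1.23, which is greater than 1, so the flow is supercritical.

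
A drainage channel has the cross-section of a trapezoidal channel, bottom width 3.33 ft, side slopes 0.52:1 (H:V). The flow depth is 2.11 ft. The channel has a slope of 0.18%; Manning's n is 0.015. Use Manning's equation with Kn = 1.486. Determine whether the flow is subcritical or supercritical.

With bottom width b = 3.33 ft and side slope z = 0.52: A = (b + zy)y = (3.33 + 0.52×2.11)×2.11 = 9.341 ft²; P = b + 2y√(1+z²) = 3.33 + 2×2.11×1.127 = 8.086 ft.
Hydraulic radius R = A/P = 9.341/8.086 = 1.155 ft.
V = (1.486/n) R^(2/3) √S = (1.486/0.015) × 1.155^(2/3) × √0.0018 = 4.627 ft/s. Hydraulic depth D_h = A/T = 9.341/5.524 = 1.691 ft.
Froude number Fr = V/√(g·D_h) = 4.627/√(32.2×1.691) = 0.627, which is less than 1, so the flow is subcritical.

subcritical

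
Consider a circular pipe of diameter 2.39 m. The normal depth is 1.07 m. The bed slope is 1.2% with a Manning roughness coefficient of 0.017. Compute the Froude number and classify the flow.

For a circular section of diameter D = 2.39 m at depth y = 1.07 m, the central angle is θ = 2 arccos(1 − 2y/D) = 2.932 rad. Then A = (D²/8)(θ − sin θ) = 1.945 m² and P = Dθ/2 = 3.504 m.
Hydraulic radius R = A/P = 1.945/3.504 = 0.5551 m.
V = (1/n) R^(2/3) √S = (1/0.017) × 0.5551^(2/3) × √0.012 = 4.352 m/s. Hydraulic depth D_h = A/T = 1.945/2.377 = 0.8183 m.
Froude number Fr = V/√(g·D_h) = 4.352/√(9.81×0.8183) = 1.54, which is greater than 1, so the flow is supercritical.

supercritical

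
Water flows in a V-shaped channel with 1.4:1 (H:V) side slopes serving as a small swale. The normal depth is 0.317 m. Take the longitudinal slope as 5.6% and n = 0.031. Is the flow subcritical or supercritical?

For a triangular section with side slope z = 1.4: A = zy² = 1.4×0.317² = 0.1407 m²; P = 2y√(1+z²) = 2×0.317×1.72 = 1.091 m.
Hydraulic radius R = A/P = 0.1407/1.091 = 0.129 m.
V = (1/n) R^(2/3) √S = (1/0.031) × 0.129^(2/3) × √0.056 = 1.949 m/s. Hydraulic depth D_h = A/T = 0.1407/0.8876 = 0.1585 m.
Froude number Fr = V/√(g·D_h) = 1.949/√(9.81×0.1585) = 1.56, which is greater than 1, so the flow is supercritical.

supercritical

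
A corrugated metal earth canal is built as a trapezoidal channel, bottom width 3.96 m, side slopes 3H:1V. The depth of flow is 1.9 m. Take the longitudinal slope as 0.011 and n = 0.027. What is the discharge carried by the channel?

With bottom width b = 3.96 m and side slope z = 3: A = (b + zy)y = (3.96 + 3×1.9)×1.9 = 18.35 m²; P = b + 2y√(1+z²) = 3.96 + 2×1.9×3.162 = 15.98 m.
Hydraulic radius R = A/P = 18.35/15.98 = 1.149 m.
Manning's equation: Q = (1/n) A R^(2/3) S^(1/2) = (1/0.027) × 18.35 × 1.149^(2/3) × 0.011^(1/2) = 78.2 m³/s.

Q = 78.2 m³/s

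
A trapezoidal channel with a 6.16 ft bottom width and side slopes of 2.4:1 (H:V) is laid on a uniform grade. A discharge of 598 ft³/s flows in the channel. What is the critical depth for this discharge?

y_c = 4.12 ft

At critical depth, Q² T / (g A³) = 1, i.e. A³/T = Q²/g = 598²/32.2 = 11110.
Try y = 4.83 ft: A³/T = 21480 — high.
Try y = 3.04 ft: A³/T = 3298 — low.
Try y = 4.12 ft: A³/T = 11140 — ≈ 11110.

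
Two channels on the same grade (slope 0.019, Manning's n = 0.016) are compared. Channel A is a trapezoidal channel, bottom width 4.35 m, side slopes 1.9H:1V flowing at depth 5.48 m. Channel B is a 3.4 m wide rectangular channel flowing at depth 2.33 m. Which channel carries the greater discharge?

channel A

Channel A: With bottom width b = 4.35 m and side slope z = 1.9: A = (b + zy)y = (4.35 + 1.9×5.48)×5.48 = 80.9 m²; P = b + 2y√(1+z²) = 4.35 + 2×5.48×2.147 = 27.88 m. Hydraulic radius R = A/P = 80.9/27.88 = 2.901 m. Q_A = (1/0.016)·80.9·2.901^(2/3)·√0.019 = 1418 m³/s.
Channel B: Flow area A = b·y = 3.4 × 2.33 = 7.922 m². Wetted perimeter P = b + 2y = 3.4 + 2×2.33 = 8.06 m. Hydraulic radius R = A/P = 7.922/8.06 = 0.9829 m. Q_B = (1/0.016)·7.922·0.9829^(2/3)·√0.019 = 67.47 m³/s.
Q_A = 1418 m³/s vs Q_B = 67.47 m³/s, so channel A carries more.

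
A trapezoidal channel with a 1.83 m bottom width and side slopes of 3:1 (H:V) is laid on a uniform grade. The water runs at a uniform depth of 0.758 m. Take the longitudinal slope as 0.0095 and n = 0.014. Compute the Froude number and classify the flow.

supercritical

With bottom width b = 1.83 m and side slope z = 3: A = (b + zy)y = (1.83 + 3×0.758)×0.758 = 3.111 m²; P = b + 2y√(1+z²) = 1.83 + 2×0.758×3.162 = 6.624 m.
Hydraulic radius R = A/P = 3.111/6.624 = 0.4696 m.
V = (1/n) R^(2/3) √S = (1/0.014) × 0.4696^(2/3) × √0.0095 = 4.206 m/s. Hydraulic depth D_h = A/T = 3.111/6.378 = 0.4877 m.
Froude number Fr = V/√(g·D_h) = 4.206/√(9.81×0.4877) = 1.92, which is greater than 1, so the flow is supercritical.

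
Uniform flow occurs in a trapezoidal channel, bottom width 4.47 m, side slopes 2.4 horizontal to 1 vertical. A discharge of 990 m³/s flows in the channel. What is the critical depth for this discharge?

y_c = 7.22 m

At critical depth, Q² T / (g A³) = 1, i.e. A³/T = Q²/g = 990²/9.81 = 99910.
At y = 8.28 m: A³/T = 185200 — over.
At y = 5.74 m: A³/T = 35870 — short.
At y = 7.22 m: A³/T = 99630 — close enough.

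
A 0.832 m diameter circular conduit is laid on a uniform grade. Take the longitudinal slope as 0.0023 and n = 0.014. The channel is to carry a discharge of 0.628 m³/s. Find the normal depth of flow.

y_n = 0.654 m

Manning's equation rearranged: A R^(2/3) = nQ / (1·√S) = 0.014 × 0.628 / (√0.0023) = 0.1833.
Trying y = 0.711 m: A R^(2/3) = 0.1974 — high.
Trying y = 0.654 m: A R^(2/3) = 0.1833 — ≈ 0.1833.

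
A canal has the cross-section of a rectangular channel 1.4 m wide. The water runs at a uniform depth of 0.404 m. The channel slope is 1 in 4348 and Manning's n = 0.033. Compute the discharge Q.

Q = 0.105 m³/s

Flow area A = b·y = 1.4 × 0.404 = 0.5656 m². Wetted perimeter P = b + 2y = 1.4 + 2×0.404 = 2.208 m.
Hydraulic radius R = A/P = 0.5656/2.208 = 0.2562 m.
Manning's equation: Q = (1/n) A R^(2/3) S^(1/2) = (1/0.033) × 0.5656 × 0.2562^(2/3) × 0.00023^(1/2) = 0.105 m³/s.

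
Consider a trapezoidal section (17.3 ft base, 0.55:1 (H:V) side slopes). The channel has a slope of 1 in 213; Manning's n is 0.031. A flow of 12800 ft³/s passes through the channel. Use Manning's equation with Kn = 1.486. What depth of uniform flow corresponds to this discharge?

y_n = 25.7 ft

Manning's equation rearranged: A R^(2/3) = nQ / (1.486·√S) = 0.031 × 12800 / (1.486 × √0.004695) = 3897.
Try y = 22.9 ft: A R^(2/3) = 3144 — low.
Try y = 30.9 ft: A R^(2/3) = 5575 — high.
Try y = 25.7 ft: A R^(2/3) = 3907 — matches.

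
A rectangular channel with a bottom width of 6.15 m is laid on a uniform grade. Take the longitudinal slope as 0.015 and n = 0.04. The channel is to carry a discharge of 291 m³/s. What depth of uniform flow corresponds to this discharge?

y_n = 8.91 m

Manning's equation rearranged: A R^(2/3) = nQ / (1·√S) = 0.04 × 291 / (√0.015) = 95.04.
Try y = 6.62 m: A R^(2/3) = 66.76 — low.
Try y = 11.1 m: A R^(2/3) = 122.6 — high.
Try y = 8.91 m: A R^(2/3) = 95.09 — matches.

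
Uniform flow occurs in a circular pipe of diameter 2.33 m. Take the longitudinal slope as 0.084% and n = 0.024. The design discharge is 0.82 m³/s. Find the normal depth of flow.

Manning's equation rearranged: A R^(2/3) = nQ / (1·√S) = 0.024 × 0.82 / (√0.00084) = 0.679.
At y = 0.854 m: A R^(2/3) = 0.8527 — high.
At y = 0.58 m: A R^(2/3) = 0.4039 — low.
At y = 0.757 m: A R^(2/3) = 0.6789 — ≈ 0.679.

y_n = 0.757 m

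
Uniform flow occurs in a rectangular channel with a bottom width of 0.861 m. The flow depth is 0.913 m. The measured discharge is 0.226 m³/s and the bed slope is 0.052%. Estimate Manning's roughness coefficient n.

n = 0.035

Flow area A = b·y = 0.861 × 0.913 = 0.7861 m². Wetted perimeter P = b + 2y = 0.861 + 2×0.913 = 2.687 m.
Hydraulic radius R = A/P = 0.7861/2.687 = 0.2926 m.
Rearranging Manning's equation: n = (1/Q) A R^(2/3) S^(1/2) = (1/0.226) × 0.7861 × 0.2926^(2/3) × √0.00052 = 0.035.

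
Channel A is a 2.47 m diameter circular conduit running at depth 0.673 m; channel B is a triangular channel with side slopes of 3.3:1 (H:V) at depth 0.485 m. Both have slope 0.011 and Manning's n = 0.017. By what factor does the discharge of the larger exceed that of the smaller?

Channel A: For a circular section of diameter D = 2.47 m at depth y = 0.673 m, the central angle is θ = 2 arccos(1 − 2y/D) = 2.197 rad. Then A = (D²/8)(θ − sin θ) = 1.057 m² and P = Dθ/2 = 2.713 m. Hydraulic radius R = A/P = 1.057/2.713 = 0.3897 m. Q_A = (1/0.017)·1.057·0.3897^(2/3)·√0.011 = 3.48 m³/s.
Channel B: For a triangular section with side slope z = 3.3: A = zy² = 3.3×0.485² = 0.7762 m²; P = 2y√(1+z²) = 2×0.485×3.448 = 3.345 m. Hydraulic radius R = A/P = 0.7762/3.345 = 0.2321 m. Q_B = (1/0.017)·0.7762·0.2321^(2/3)·√0.011 = 1.809 m³/s.
The larger discharge is 3.48 m³/s and the smaller is 1.809 m³/s; the ratio is 1.92.

1.92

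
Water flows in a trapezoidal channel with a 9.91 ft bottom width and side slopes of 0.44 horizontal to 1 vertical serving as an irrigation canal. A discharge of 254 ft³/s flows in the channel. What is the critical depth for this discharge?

At critical depth, Q² T / (g A³) = 1, i.e. A³/T = Q²/g = 254²/32.2 = 2004.
Try y = 1.85 ft: A³/T = 676.8 — short.
Try y = 2.88 ft: A³/T = 2680 — over.
Try y = 2.62 ft: A³/T = 1993 — close enough.

y_c = 2.62 ft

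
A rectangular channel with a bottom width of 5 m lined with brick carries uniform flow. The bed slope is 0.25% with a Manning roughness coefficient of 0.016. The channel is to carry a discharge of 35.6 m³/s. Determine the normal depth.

y_n = 2.09 m

Manning's equation rearranged: A R^(2/3) = nQ / (1·√S) = 0.016 × 35.6 / (√0.0025) = 11.39.
At y = 2.45 m: A R^(2/3) = 14.12 — too large.
At y = 1.52 m: A R^(2/3) = 7.32 — too small.
At y = 2.09 m: A R^(2/3) = 11.39 — matches.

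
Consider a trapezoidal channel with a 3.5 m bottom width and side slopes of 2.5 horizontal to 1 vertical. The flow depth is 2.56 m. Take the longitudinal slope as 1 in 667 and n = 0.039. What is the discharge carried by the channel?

With bottom width b = 3.5 m and side slope z = 2.5: A = (b + zy)y = (3.5 + 2.5×2.56)×2.56 = 25.34 m²; P = b + 2y√(1+z²) = 3.5 + 2×2.56×2.693 = 17.29 m.
Hydraulic radius R = A/P = 25.34/17.29 = 1.466 m.
Manning's equation: Q = (1/n) A R^(2/3) S^(1/2) = (1/0.039) × 25.34 × 1.466^(2/3) × 0.001499^(1/2) = 32.5 m³/s.

Q = 32.5 m³/s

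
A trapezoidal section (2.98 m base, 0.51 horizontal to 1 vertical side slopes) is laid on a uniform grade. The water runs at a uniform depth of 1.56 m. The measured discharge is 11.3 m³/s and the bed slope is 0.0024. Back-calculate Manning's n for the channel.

With bottom width b = 2.98 m and side slope z = 0.51: A = (b + zy)y = (2.98 + 0.51×1.56)×1.56 = 5.89 m²; P = b + 2y√(1+z²) = 2.98 + 2×1.56×1.123 = 6.482 m.
Hydraulic radius R = A/P = 5.89/6.482 = 0.9086 m.
Rearranging Manning's equation: n = (1/Q) A R^(2/3) S^(1/2) = (1/11.3) × 5.89 × 0.9086^(2/3) × √0.0024 = 0.024.

n = 0.024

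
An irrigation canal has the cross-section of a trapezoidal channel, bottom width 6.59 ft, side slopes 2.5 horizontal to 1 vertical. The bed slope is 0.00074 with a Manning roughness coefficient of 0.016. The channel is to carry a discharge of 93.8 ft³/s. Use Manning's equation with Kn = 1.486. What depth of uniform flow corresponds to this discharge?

y_n = 2.3 ft

Manning's equation rearranged: A R^(2/3) = nQ / (1.486·√S) = 0.016 × 93.8 / (1.486 × √0.00074) = 37.13.
Try y = 2.83 ft: A R^(2/3) = 56.62 — too large.
Try y = 2.3 ft: A R^(2/3) = 37.12 — close enough.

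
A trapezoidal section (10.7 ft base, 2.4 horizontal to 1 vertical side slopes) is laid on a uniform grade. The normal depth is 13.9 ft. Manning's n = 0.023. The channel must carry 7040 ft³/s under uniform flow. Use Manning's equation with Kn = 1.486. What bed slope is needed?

With bottom width b = 10.7 ft and side slope z = 2.4: A = (b + zy)y = (10.7 + 2.4×13.9)×13.9 = 612.4 ft²; P = b + 2y√(1+z²) = 10.7 + 2×13.9×2.6 = 82.98 ft.
Hydraulic radius R = A/P = 612.4/82.98 = 7.381 ft.
From Manning's equation, S = [nQ / (1.486 A R^(2/3))]² = [0.023 × 7040 / (1.486 × 612.4 × 7.381^(2/3))]² = 0.0022.

S = 0.0022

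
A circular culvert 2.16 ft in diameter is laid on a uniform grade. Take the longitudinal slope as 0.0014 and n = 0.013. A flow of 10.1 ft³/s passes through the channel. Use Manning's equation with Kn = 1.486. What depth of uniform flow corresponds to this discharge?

y_n = 1.72 ft

Manning's equation rearranged: A R^(2/3) = nQ / (1.486·√S) = 0.013 × 10.1 / (1.486 × √0.0014) = 2.361.
Try y = 1.49 ft: A R^(2/3) = 1.995 — low.
Try y = 2 ft: A R^(2/3) = 2.611 — high.
Try y = 1.72 ft: A R^(2/3) = 2.364 — ≈ 2.361.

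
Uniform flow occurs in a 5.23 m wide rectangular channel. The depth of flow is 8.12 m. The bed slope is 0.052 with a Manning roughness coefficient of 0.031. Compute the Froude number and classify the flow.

supercritical

Flow area A = b·y = 5.23 × 8.12 = 42.47 m². Wetted perimeter P = b + 2y = 5.23 + 2×8.12 = 21.47 m.
Hydraulic radius R = A/P = 42.47/21.47 = 1.978 m.
V = (1/n) R^(2/3) √S = (1/0.031) × 1.978^(2/3) × √0.052 = 11.59 m/s. Hydraulic depth D_h = A/T = 42.47/5.23 = 8.12 m.
Froude number Fr = V/√(g·D_h) = 11.59/√(9.81×8.12) = 1.3, which is greater than 1, so the flow is supercritical.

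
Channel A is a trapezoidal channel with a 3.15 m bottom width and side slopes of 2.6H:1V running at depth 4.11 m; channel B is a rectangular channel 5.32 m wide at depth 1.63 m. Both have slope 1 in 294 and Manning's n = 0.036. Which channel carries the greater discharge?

Channel A: With bottom width b = 3.15 m and side slope z = 2.6: A = (b + zy)y = (3.15 + 2.6×4.11)×4.11 = 56.87 m²; P = b + 2y√(1+z²) = 3.15 + 2×4.11×2.786 = 26.05 m. Hydraulic radius R = A/P = 56.87/26.05 = 2.183 m. Q_A = (1/0.036)·56.87·2.183^(2/3)·√0.003401 = 155 m³/s.
Channel B: Flow area A = b·y = 5.32 × 1.63 = 8.672 m². Wetted perimeter P = b + 2y = 5.32 + 2×1.63 = 8.58 m. Hydraulic radius R = A/P = 8.672/8.58 = 1.011 m. Q_B = (1/0.036)·8.672·1.011^(2/3)·√0.003401 = 14.15 m³/s.
Q_A = 155 m³/s vs Q_B = 14.15 m³/s, so channel A carries more.

channel A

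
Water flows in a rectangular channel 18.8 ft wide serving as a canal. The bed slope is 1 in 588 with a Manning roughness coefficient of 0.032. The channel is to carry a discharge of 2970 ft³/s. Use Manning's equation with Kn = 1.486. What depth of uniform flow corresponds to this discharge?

Manning's equation rearranged: A R^(2/3) = nQ / (1.486·√S) = 0.032 × 2970 / (1.486 × √0.001701) = 1551.
Trying y = 20.1 ft: A R^(2/3) = 1303 — short.
Trying y = 23.2 ft: A R^(2/3) = 1549 — close enough.

y_n = 23.2 ft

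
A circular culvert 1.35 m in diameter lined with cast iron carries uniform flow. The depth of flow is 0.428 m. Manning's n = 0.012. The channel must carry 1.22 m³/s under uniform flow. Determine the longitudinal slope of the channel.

S = 0.00938

For a circular section of diameter D = 1.35 m at depth y = 0.428 m, the central angle is θ = 2 arccos(1 − 2y/D) = 2.392 rad. Then A = (D²/8)(θ − sin θ) = 0.3898 m² and P = Dθ/2 = 1.615 m.
Hydraulic radius R = A/P = 0.3898/1.615 = 0.2414 m.
From Manning's equation, S = [nQ / (1 A R^(2/3))]² = [0.012 × 1.22 / (1 × 0.3898 × 0.2414^(2/3))]² = 0.00938.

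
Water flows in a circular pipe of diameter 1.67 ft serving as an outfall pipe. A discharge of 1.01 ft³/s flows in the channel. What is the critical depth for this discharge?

At critical depth, Q² T / (g A³) = 1, i.e. A³/T = Q²/g = 1.01²/32.2 = 0.03168.
Trying y = 0.439 ft: A³/T = 0.06602 — over.
Trying y = 0.288 ft: A³/T = 0.01269 — short.
Trying y = 0.364 ft: A³/T = 0.03179 — matches.

y_c = 0.364 ft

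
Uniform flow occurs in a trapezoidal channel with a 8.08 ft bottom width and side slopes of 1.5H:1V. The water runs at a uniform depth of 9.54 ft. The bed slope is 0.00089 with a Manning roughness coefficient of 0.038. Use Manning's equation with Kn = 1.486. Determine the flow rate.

Q = 731 ft³/s

With bottom width b = 8.08 ft and side slope z = 1.5: A = (b + zy)y = (8.08 + 1.5×9.54)×9.54 = 213.6 ft²; P = b + 2y√(1+z²) = 8.08 + 2×9.54×1.803 = 42.48 ft.
Hydraulic radius R = A/P = 213.6/42.48 = 5.029 ft.
Manning's equation: Q = (1.486/n) A R^(2/3) S^(1/2) = (1.486/0.038) × 213.6 × 5.029^(2/3) × 0.00089^(1/2) = 731 ft³/s.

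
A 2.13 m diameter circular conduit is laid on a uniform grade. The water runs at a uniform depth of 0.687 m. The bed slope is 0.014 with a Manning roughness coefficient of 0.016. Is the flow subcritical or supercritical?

For a circular section of diameter D = 2.13 m at depth y = 0.687 m, the central angle is θ = 2 arccos(1 − 2y/D) = 2.416 rad. Then A = (D²/8)(θ − sin θ) = 0.9937 m² and P = Dθ/2 = 2.573 m.
Hydraulic radius R = A/P = 0.9937/2.573 = 0.3862 m.
V = (1/n) R^(2/3) √S = (1/0.016) × 0.3862^(2/3) × √0.014 = 3.922 m/s. Hydraulic depth D_h = A/T = 0.9937/1.991 = 0.499 m.
Froude number Fr = V/√(g·D_h) = 3.922/√(9.81×0.499) = 1.77, which is greater than 1, so the flow is supercritical.

supercritical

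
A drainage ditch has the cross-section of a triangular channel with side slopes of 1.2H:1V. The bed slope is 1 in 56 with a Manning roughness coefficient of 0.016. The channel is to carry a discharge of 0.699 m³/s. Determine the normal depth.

Manning's equation rearranged: A R^(2/3) = nQ / (1·√S) = 0.016 × 0.699 / (√0.01786) = 0.08369.
At y = 0.354 m: A R^(2/3) = 0.03976 — short.
At y = 0.536 m: A R^(2/3) = 0.1202 — over.
At y = 0.468 m: A R^(2/3) = 0.08372 — ≈ 0.08369.

y_n = 0.468 m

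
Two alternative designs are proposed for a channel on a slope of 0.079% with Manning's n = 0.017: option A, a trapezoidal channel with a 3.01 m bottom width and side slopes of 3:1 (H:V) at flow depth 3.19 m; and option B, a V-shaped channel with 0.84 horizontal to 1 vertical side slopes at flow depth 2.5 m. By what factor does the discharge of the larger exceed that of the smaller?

12.7

Channel A: With bottom width b = 3.01 m and side slope z = 3: A = (b + zy)y = (3.01 + 3×3.19)×3.19 = 40.13 m²; P = b + 2y√(1+z²) = 3.01 + 2×3.19×3.162 = 23.19 m. Hydraulic radius R = A/P = 40.13/23.19 = 1.731 m. Q_A = (1/0.017)·40.13·1.731^(2/3)·√0.00079 = 95.65 m³/s.
Channel B: For a triangular section with side slope z = 0.84: A = zy² = 0.84×2.5² = 5.25 m²; P = 2y√(1+z²) = 2×2.5×1.306 = 6.53 m. Hydraulic radius R = A/P = 5.25/6.53 = 0.804 m. Q_B = (1/0.017)·5.25·0.804^(2/3)·√0.00079 = 7.505 m³/s.
The larger discharge is 95.65 m³/s and the smaller is 7.505 m³/s; the ratio is 12.7.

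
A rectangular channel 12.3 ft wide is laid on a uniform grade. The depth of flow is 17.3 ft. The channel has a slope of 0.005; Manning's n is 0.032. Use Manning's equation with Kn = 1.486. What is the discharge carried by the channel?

Flow area A = b·y = 12.3 × 17.3 = 212.8 ft². Wetted perimeter P = b + 2y = 12.3 + 2×17.3 = 46.9 ft.
Hydraulic radius R = A/P = 212.8/46.9 = 4.537 ft.
Manning's equation: Q = (1.486/n) A R^(2/3) S^(1/2) = (1.486/0.032) × 212.8 × 4.537^(2/3) × 0.005^(1/2) = 1910 ft³/s.

Q = 1910 ft³/s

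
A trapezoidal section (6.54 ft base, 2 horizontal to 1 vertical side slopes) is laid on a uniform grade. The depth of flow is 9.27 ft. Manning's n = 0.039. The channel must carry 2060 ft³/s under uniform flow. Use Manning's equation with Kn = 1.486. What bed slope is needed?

With bottom width b = 6.54 ft and side slope z = 2: A = (b + zy)y = (6.54 + 2×9.27)×9.27 = 232.5 ft²; P = b + 2y√(1+z²) = 6.54 + 2×9.27×2.236 = 48 ft.
Hydraulic radius R = A/P = 232.5/48 = 4.844 ft.
From Manning's equation, S = [nQ / (1.486 A R^(2/3))]² = [0.039 × 2060 / (1.486 × 232.5 × 4.844^(2/3))]² = 0.0066.

S = 0.0066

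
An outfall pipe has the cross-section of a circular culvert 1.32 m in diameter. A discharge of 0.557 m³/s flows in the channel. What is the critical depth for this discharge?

y_c = 0.389 m

At critical depth, Q² T / (g A³) = 1, i.e. A³/T = Q²/g = 0.557²/9.81 = 0.03163.
At y = 0.448 m: A³/T = 0.05485 — over.
At y = 0.278 m: A³/T = 0.008575 — short.
At y = 0.389 m: A³/T = 0.03175 — close enough.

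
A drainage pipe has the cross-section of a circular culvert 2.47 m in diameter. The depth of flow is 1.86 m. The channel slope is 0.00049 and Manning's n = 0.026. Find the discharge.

Q = 2.71 m³/s

For a circular section of diameter D = 2.47 m at depth y = 1.86 m, the central angle is θ = 2 arccos(1 − 2y/D) = 4.203 rad. Then A = (D²/8)(θ − sin θ) = 3.871 m² and P = Dθ/2 = 5.191 m.
Hydraulic radius R = A/P = 3.871/5.191 = 0.7458 m.
Manning's equation: Q = (1/n) A R^(2/3) S^(1/2) = (1/0.026) × 3.871 × 0.7458^(2/3) × 0.00049^(1/2) = 2.71 m³/s.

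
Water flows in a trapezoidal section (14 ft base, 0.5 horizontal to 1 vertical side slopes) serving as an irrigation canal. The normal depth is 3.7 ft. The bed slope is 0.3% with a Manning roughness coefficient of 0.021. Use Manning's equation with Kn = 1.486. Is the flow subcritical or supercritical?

With bottom width b = 14 ft and side slope z = 0.5: A = (b + zy)y = (14 + 0.5×3.7)×3.7 = 58.65 ft²; P = b + 2y√(1+z²) = 14 + 2×3.7×1.118 = 22.27 ft.
Hydraulic radius R = A/P = 58.65/22.27 = 2.633 ft.
V = (1.486/n) R^(2/3) √S = (1.486/0.021) × 2.633^(2/3) × √0.003 = 7.39 ft/s. Hydraulic depth D_h = A/T = 58.65/17.7 = 3.313 ft.
Froude number Fr = V/√(g·D_h) = 7.39/√(32.2×3.313) = 0.715, which is less than 1, so the flow is subcritical.

subcritical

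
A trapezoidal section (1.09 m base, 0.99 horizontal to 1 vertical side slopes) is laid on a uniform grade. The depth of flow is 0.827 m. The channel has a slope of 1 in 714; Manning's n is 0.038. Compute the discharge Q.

Q = 0.929 m³/s

With bottom width b = 1.09 m and side slope z = 0.99: A = (b + zy)y = (1.09 + 0.99×0.827)×0.827 = 1.579 m²; P = b + 2y√(1+z²) = 1.09 + 2×0.827×1.407 = 3.417 m.
Hydraulic radius R = A/P = 1.579/3.417 = 0.4619 m.
Manning's equation: Q = (1/n) A R^(2/3) S^(1/2) = (1/0.038) × 1.579 × 0.4619^(2/3) × 0.001401^(1/2) = 0.929 m³/s.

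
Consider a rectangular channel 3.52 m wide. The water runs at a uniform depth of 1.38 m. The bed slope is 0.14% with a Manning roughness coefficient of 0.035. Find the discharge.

Flow area A = b·y = 3.52 × 1.38 = 4.858 m². Wetted perimeter P = b + 2y = 3.52 + 2×1.38 = 6.28 m.
Hydraulic radius R = A/P = 4.858/6.28 = 0.7735 m.
Manning's equation: Q = (1/n) A R^(2/3) S^(1/2) = (1/0.035) × 4.858 × 0.7735^(2/3) × 0.0014^(1/2) = 4.38 m³/s.

Q = 4.38 m³/s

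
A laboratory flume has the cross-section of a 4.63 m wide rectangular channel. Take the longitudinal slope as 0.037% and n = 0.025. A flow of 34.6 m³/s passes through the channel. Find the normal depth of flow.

Manning's equation rearranged: A R^(2/3) = nQ / (1·√S) = 0.025 × 34.6 / (√0.00037) = 44.97.
At y = 5.31 m: A R^(2/3) = 33.8 — short.
At y = 8.63 m: A R^(2/3) = 59.68 — over.
At y = 6.75 m: A R^(2/3) = 44.93 — close enough.

y_n = 6.75 m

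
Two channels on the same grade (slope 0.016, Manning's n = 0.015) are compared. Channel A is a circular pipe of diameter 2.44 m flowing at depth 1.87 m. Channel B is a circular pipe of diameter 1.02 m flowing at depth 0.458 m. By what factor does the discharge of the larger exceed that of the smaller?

23.1

Channel A: For a circular section of diameter D = 2.44 m at depth y = 1.87 m, the central angle is θ = 2 arccos(1 − 2y/D) = 4.265 rad. Then A = (D²/8)(θ − sin θ) = 3.845 m² and P = Dθ/2 = 5.204 m. Hydraulic radius R = A/P = 3.845/5.204 = 0.739 m. Q_A = (1/0.015)·3.845·0.739^(2/3)·√0.016 = 26.5 m³/s.
Channel B: For a circular section of diameter D = 1.02 m at depth y = 0.458 m, the central angle is θ = 2 arccos(1 − 2y/D) = 2.937 rad. Then A = (D²/8)(θ − sin θ) = 0.3556 m² and P = Dθ/2 = 1.498 m. Hydraulic radius R = A/P = 0.3556/1.498 = 0.2374 m. Q_B = (1/0.015)·0.3556·0.2374^(2/3)·√0.016 = 1.15 m³/s.
The larger discharge is 26.5 m³/s and the smaller is 1.15 m³/s; the ratio is 23.1.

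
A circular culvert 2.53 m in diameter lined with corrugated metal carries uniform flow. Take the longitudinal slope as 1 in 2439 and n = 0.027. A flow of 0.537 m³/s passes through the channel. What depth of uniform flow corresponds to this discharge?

Manning's equation rearranged: A R^(2/3) = nQ / (1·√S) = 0.027 × 0.537 / (√0.00041) = 0.7161.
At y = 0.898 m: A R^(2/3) = 1 — high.
At y = 0.754 m: A R^(2/3) = 0.7162 — matches.

y_n = 0.754 m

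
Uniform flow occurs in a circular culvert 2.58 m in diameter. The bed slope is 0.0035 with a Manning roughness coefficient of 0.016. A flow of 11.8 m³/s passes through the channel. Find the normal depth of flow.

Manning's equation rearranged: A R^(2/3) = nQ / (1·√S) = 0.016 × 11.8 / (√0.0035) = 3.191.
Try y = 2.18 m: A R^(2/3) = 4.003 — too large.
Try y = 1.77 m: A R^(2/3) = 3.181 — matches.

y_n = 1.77 m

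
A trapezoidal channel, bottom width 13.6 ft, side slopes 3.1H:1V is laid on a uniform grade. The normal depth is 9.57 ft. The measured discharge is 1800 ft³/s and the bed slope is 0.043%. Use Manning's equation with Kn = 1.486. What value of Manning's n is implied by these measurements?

n = 0.022

With bottom width b = 13.6 ft and side slope z = 3.1: A = (b + zy)y = (13.6 + 3.1×9.57)×9.57 = 414.1 ft²; P = b + 2y√(1+z²) = 13.6 + 2×9.57×3.257 = 75.94 ft.
Hydraulic radius R = A/P = 414.1/75.94 = 5.452 ft.
Rearranging Manning's equation: n = (1.486/Q) A R^(2/3) S^(1/2) = (1.486/1800) × 414.1 × 5.452^(2/3) × √0.00043 = 0.022.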